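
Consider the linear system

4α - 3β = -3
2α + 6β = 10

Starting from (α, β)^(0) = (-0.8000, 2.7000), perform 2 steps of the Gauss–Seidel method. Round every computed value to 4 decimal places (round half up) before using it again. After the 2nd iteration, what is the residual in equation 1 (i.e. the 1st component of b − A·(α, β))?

1.0934

Iteration 1:
  α = (-3 - (-3)·2.7000) / (4) = 1.2750
  β = (10 - (2)·1.2750) / (6) = 1.2417
Iteration 2:
  α = (-3 - (-3)·1.2417) / (4) = 0.1813
  β = (10 - (2)·0.1813) / (6) = 1.6062
Residual b − A·x = (1.0934, 0.0002)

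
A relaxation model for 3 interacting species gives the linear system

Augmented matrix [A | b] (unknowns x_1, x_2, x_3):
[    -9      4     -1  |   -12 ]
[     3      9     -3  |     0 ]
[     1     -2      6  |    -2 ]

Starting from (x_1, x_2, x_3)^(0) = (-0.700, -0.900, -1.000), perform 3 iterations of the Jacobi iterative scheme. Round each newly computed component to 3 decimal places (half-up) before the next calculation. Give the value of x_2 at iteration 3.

Iteration 1:
  x_1 = (-12 - (4)·-0.900 - (-1)·-1.000) / (-9) = 1.044
  x_2 = (0 - (3)·-0.700 - (-3)·-1.000) / (9) = -0.100
  x_3 = (-2 - (1)·-0.700 - (-2)·-0.900) / (6) = -0.517
Iteration 2:
  x_1 = (-12 - (4)·-0.100 - (-1)·-0.517) / (-9) = 1.346
  x_2 = (0 - (3)·1.044 - (-3)·-0.517) / (9) = -0.520
  x_3 = (-2 - (1)·1.044 - (-2)·-0.100) / (6) = -0.541
Iteration 3:
  x_1 = (-12 - (4)·-0.520 - (-1)·-0.541) / (-9) = 1.162
  x_2 = (0 - (3)·1.346 - (-3)·-0.541) / (9) = -0.629
  x_3 = (-2 - (1)·1.346 - (-2)·-0.520) / (6) = -0.731

-0.629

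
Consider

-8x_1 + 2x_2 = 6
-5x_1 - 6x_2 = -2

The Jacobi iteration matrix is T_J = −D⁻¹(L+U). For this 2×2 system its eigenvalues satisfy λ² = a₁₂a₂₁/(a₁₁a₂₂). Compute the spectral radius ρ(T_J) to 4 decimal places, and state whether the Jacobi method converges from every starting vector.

a₁₂a₂₁/(a₁₁a₂₂) = (2)·(-5) / ((-8)·(-6)) = -0.208333
ρ = √|-0.208333| = √0.208333 = 0.4564
ρ < 1, so Jacobi converges

0.4564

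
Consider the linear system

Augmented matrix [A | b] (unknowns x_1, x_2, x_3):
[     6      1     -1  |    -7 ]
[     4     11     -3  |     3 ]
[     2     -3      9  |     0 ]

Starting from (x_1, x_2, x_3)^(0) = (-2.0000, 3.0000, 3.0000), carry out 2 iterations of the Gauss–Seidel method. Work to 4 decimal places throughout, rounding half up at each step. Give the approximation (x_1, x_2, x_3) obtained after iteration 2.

(-1.2918, 0.9509, 0.6040)

Iteration 1:
  x_1 = (-7 - (1)·3.0000 - (-1)·3.0000) / (6) = -1.1667
  x_2 = (3 - (4)·-1.1667 - (-3)·3.0000) / (11) = 1.5152
  x_3 = (0 - (2)·-1.1667 - (-3)·1.5152) / (9) = 0.7643
Iteration 2:
  x_1 = (-7 - (1)·1.5152 - (-1)·0.7643) / (6) = -1.2918
  x_2 = (3 - (4)·-1.2918 - (-3)·0.7643) / (11) = 0.9509
  x_3 = (0 - (2)·-1.2918 - (-3)·0.9509) / (9) = 0.6040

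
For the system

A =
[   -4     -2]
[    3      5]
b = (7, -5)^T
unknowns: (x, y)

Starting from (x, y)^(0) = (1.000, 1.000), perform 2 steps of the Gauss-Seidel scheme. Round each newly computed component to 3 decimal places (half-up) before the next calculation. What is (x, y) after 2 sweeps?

(-1.925, 0.155)

Iteration 1:
  x = (7 - (-2)·1.000) / (-4) = -2.250
  y = (-5 - (3)·-2.250) / (5) = 0.350
Iteration 2:
  x = (7 - (-2)·0.350) / (-4) = -1.925
  y = (-5 - (3)·-1.925) / (5) = 0.155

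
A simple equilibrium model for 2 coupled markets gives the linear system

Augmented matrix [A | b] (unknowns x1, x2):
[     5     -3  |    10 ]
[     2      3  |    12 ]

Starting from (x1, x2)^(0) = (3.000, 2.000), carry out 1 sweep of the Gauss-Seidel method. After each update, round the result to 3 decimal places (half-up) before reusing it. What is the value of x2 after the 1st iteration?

1.867

Iteration 1:
  x1 = (10 - (-3)·2.000) / (5) = 3.200
  x2 = (12 - (2)·3.200) / (3) = 1.867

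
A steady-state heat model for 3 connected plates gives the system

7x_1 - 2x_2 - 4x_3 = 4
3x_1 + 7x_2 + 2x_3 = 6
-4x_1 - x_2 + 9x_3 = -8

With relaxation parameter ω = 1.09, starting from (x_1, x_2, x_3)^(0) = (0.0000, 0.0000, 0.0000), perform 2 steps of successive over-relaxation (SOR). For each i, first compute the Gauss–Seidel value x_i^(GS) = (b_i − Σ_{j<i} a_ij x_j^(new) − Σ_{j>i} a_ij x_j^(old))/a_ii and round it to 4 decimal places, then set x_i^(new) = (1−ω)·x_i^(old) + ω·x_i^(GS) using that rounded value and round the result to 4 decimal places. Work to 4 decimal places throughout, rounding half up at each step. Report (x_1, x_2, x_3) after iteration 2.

(0.4001, 0.8730, -0.6163)

Iteration 1:
  x_1: GS value = (4 - (-2)·0.0000 - (-4)·0.0000) / (7) = 0.5714;  x_1 ← (1−ω)·0.0000 + ω·0.5714 = 0.6228
  x_2: GS value = (6 - (3)·0.6228 - (2)·0.0000) / (7) = 0.5902;  x_2 ← (1−ω)·0.0000 + ω·0.5902 = 0.6433
  x_3: GS value = (-8 - (-4)·0.6228 - (-1)·0.6433) / (9) = -0.5406;  x_3 ← (1−ω)·0.0000 + ω·-0.5406 = -0.5893
Iteration 2:
  x_1: GS value = (4 - (-2)·0.6433 - (-4)·-0.5893) / (7) = 0.4185;  x_1 ← (1−ω)·0.6228 + ω·0.4185 = 0.4001
  x_2: GS value = (6 - (3)·0.4001 - (2)·-0.5893) / (7) = 0.8540;  x_2 ← (1−ω)·0.6433 + ω·0.8540 = 0.8730
  x_3: GS value = (-8 - (-4)·0.4001 - (-1)·0.8730) / (9) = -0.6141;  x_3 ← (1−ω)·-0.5893 + ω·-0.6141 = -0.6163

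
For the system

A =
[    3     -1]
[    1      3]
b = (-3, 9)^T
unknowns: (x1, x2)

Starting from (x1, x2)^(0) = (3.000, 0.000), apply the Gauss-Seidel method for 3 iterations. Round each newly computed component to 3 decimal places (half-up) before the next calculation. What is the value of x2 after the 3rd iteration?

Iteration 1:
  x1 = (-3 - (-1)·0.000) / (3) = -1.000
  x2 = (9 - (1)·-1.000) / (3) = 3.333
Iteration 2:
  x1 = (-3 - (-1)·3.333) / (3) = 0.111
  x2 = (9 - (1)·0.111) / (3) = 2.963
Iteration 3:
  x1 = (-3 - (-1)·2.963) / (3) = -0.012
  x2 = (9 - (1)·-0.012) / (3) = 3.004

3.004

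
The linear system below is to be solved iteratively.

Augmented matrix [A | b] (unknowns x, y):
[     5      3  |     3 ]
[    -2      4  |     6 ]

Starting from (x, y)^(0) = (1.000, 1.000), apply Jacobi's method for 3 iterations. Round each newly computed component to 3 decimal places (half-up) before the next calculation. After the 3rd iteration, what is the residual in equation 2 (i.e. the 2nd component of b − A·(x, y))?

Iteration 1:
  x = (3 - (3)·1.000) / (5) = 0.000
  y = (6 - (-2)·1.000) / (4) = 2.000
Iteration 2:
  x = (3 - (3)·2.000) / (5) = -0.600
  y = (6 - (-2)·0.000) / (4) = 1.500
Iteration 3:
  x = (3 - (3)·1.500) / (5) = -0.300
  y = (6 - (-2)·-0.600) / (4) = 1.200
Residual b − A·x = (0.900, 0.600)

0.600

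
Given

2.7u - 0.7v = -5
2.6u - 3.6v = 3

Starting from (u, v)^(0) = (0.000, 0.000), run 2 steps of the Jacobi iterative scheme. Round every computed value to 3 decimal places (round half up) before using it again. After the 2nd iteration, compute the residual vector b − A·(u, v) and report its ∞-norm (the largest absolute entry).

Iteration 1:
  u = (-5 - (-0.7)·0.000) / (2.7) = -1.852
  v = (3 - (2.6)·0.000) / (-3.6) = -0.833
Iteration 2:
  u = (-5 - (-0.7)·-0.833) / (2.7) = -2.068
  v = (3 - (2.6)·-1.852) / (-3.6) = -2.171
Residual b − A·x = (-0.936, 0.561); ∞-norm = 0.936

0.936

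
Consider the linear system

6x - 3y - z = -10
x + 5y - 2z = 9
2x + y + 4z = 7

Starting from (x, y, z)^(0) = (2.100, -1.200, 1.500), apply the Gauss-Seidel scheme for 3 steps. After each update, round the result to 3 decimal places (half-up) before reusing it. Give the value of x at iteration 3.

Iteration 1:
  x = (-10 - (-3)·-1.200 - (-1)·1.500) / (6) = -2.017
  y = (9 - (1)·-2.017 - (-2)·1.500) / (5) = 2.803
  z = (7 - (2)·-2.017 - (1)·2.803) / (4) = 2.058
Iteration 2:
  x = (-10 - (-3)·2.803 - (-1)·2.058) / (6) = 0.078
  y = (9 - (1)·0.078 - (-2)·2.058) / (5) = 2.608
  z = (7 - (2)·0.078 - (1)·2.608) / (4) = 1.059
Iteration 3:
  x = (-10 - (-3)·2.608 - (-1)·1.059) / (6) = -0.186
  y = (9 - (1)·-0.186 - (-2)·1.059) / (5) = 2.261
  z = (7 - (2)·-0.186 - (1)·2.261) / (4) = 1.278

-0.186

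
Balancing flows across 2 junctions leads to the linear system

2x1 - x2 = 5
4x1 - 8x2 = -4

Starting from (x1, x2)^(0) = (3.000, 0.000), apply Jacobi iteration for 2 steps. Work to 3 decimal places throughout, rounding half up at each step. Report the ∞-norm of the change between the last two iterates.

1.000

Iteration 1:
  x1 = (5 - (-1)·0.000) / (2) = 2.500
  x2 = (-4 - (4)·3.000) / (-8) = 2.000
Iteration 2:
  x1 = (5 - (-1)·2.000) / (2) = 3.500
  x2 = (-4 - (4)·2.500) / (-8) = 1.750
Change: (1.000, -0.250) → max |·| = 1.000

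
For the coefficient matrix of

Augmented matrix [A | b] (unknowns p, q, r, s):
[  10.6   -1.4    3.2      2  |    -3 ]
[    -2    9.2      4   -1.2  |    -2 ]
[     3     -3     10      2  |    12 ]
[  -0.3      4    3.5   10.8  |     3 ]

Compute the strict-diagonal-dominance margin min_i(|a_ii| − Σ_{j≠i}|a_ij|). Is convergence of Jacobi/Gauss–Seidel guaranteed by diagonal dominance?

row 1: |10.6| − (1.4+3.2+2) = 4
row 2: |9.2| − (2+4+1.2) = 2
row 3: |10| − (3+3+2) = 2
row 4: |10.8| − (0.3+4+3.5) = 3
minimum over rows = 2 → strictly diagonally dominant (convergence guaranteed)

2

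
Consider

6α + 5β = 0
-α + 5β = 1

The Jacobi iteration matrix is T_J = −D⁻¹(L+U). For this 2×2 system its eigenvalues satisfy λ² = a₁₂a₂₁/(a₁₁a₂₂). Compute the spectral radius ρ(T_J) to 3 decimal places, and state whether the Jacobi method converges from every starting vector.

a₁₂a₂₁/(a₁₁a₂₂) = (5)·(-1) / ((6)·(5)) = -0.166667
ρ = √|-0.166667| = √0.166667 = 0.408
ρ < 1, so Jacobi converges

0.408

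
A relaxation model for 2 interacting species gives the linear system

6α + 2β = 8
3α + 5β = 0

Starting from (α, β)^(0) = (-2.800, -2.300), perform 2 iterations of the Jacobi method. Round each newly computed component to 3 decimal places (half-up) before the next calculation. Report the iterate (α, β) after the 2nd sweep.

(0.773, -1.260)

Iteration 1:
  α = (8 - (2)·-2.300) / (6) = 2.100
  β = (0 - (3)·-2.800) / (5) = 1.680
Iteration 2:
  α = (8 - (2)·1.680) / (6) = 0.773
  β = (0 - (3)·2.100) / (5) = -1.260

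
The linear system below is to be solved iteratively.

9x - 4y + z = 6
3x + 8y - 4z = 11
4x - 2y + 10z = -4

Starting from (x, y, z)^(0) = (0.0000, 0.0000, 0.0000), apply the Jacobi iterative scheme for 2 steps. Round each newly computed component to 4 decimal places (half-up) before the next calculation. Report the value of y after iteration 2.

Iteration 1:
  x = (6 - (-4)·0.0000 - (1)·0.0000) / (9) = 0.6667
  y = (11 - (3)·0.0000 - (-4)·0.0000) / (8) = 1.3750
  z = (-4 - (4)·0.0000 - (-2)·0.0000) / (10) = -0.4000
Iteration 2:
  x = (6 - (-4)·1.3750 - (1)·-0.4000) / (9) = 1.3222
  y = (11 - (3)·0.6667 - (-4)·-0.4000) / (8) = 0.9250
  z = (-4 - (4)·0.6667 - (-2)·1.3750) / (10) = -0.3917

0.9250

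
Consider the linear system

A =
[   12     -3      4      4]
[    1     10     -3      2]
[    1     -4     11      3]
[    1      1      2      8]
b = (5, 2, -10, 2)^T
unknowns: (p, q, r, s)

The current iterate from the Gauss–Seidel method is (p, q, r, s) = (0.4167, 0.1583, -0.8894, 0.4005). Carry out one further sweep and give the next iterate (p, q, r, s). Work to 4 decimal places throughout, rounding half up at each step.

(0.6192, -0.2088, -1.1505, 0.4863)

One sweep:
  p = (5 - (-3)·0.1583 - (4)·-0.8894 - (4)·0.4005) / (12) = 0.6192
  q = (2 - (1)·0.6192 - (-3)·-0.8894 - (2)·0.4005) / (10) = -0.2088
  r = (-10 - (1)·0.6192 - (-4)·-0.2088 - (3)·0.4005) / (11) = -1.1505
  s = (2 - (1)·0.6192 - (1)·-0.2088 - (2)·-1.1505) / (8) = 0.4863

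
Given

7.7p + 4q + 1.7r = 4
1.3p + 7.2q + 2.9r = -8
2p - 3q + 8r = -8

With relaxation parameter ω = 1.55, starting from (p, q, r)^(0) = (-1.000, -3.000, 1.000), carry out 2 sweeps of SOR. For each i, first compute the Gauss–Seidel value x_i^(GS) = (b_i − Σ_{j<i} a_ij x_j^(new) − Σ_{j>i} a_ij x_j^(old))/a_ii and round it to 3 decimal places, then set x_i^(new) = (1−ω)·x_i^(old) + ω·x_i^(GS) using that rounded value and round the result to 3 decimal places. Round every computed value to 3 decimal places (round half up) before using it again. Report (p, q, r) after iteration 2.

Iteration 1:
  p: GS value = (4 - (4)·-3.000 - (1.7)·1.000) / (7.7) = 1.857;  p ← (1−ω)·-1.000 + ω·1.857 = 3.428
  q: GS value = (-8 - (1.3)·3.428 - (2.9)·1.000) / (7.2) = -2.133;  q ← (1−ω)·-3.000 + ω·-2.133 = -1.656
  r: GS value = (-8 - (2)·3.428 - (-3)·-1.656) / (8) = -2.478;  r ← (1−ω)·1.000 + ω·-2.478 = -4.391
Iteration 2:
  p: GS value = (4 - (4)·-1.656 - (1.7)·-4.391) / (7.7) = 2.349;  p ← (1−ω)·3.428 + ω·2.349 = 1.756
  q: GS value = (-8 - (1.3)·1.756 - (2.9)·-4.391) / (7.2) = 0.340;  q ← (1−ω)·-1.656 + ω·0.340 = 1.438
  r: GS value = (-8 - (2)·1.756 - (-3)·1.438) / (8) = -0.900;  r ← (1−ω)·-4.391 + ω·-0.900 = 1.020

(1.756, 1.438, 1.020)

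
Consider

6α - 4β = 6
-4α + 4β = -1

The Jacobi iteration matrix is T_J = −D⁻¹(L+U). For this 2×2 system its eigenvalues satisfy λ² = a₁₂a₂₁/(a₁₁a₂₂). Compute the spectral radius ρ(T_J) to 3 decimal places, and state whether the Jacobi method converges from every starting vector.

0.816

a₁₂a₂₁/(a₁₁a₂₂) = (-4)·(-4) / ((6)·(4)) = 0.666667
ρ = √|0.666667| = √0.666667 = 0.816
ρ < 1, so Jacobi converges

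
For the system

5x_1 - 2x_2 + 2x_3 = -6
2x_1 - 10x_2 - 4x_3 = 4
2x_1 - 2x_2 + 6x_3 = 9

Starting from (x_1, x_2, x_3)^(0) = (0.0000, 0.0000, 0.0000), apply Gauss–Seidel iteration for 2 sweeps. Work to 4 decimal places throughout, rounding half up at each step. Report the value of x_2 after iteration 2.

Iteration 1:
  x_1 = (-6 - (-2)·0.0000 - (2)·0.0000) / (5) = -1.2000
  x_2 = (4 - (2)·-1.2000 - (-4)·0.0000) / (-10) = -0.6400
  x_3 = (9 - (2)·-1.2000 - (-2)·-0.6400) / (6) = 1.6867
Iteration 2:
  x_1 = (-6 - (-2)·-0.6400 - (2)·1.6867) / (5) = -2.1307
  x_2 = (4 - (2)·-2.1307 - (-4)·1.6867) / (-10) = -1.5008
  x_3 = (9 - (2)·-2.1307 - (-2)·-1.5008) / (6) = 1.7100

-1.5008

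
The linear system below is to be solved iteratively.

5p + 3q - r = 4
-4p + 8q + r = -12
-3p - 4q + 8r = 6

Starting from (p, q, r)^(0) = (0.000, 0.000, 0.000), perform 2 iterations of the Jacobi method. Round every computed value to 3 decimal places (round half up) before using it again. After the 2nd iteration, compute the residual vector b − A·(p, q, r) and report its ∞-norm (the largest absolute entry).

4.652

Iteration 1:
  p = (4 - (3)·0.000 - (-1)·0.000) / (5) = 0.800
  q = (-12 - (-4)·0.000 - (1)·0.000) / (8) = -1.500
  r = (6 - (-3)·0.000 - (-4)·0.000) / (8) = 0.750
Iteration 2:
  p = (4 - (3)·-1.500 - (-1)·0.750) / (5) = 1.850
  q = (-12 - (-4)·0.800 - (1)·0.750) / (8) = -1.194
  r = (6 - (-3)·0.800 - (-4)·-1.500) / (8) = 0.300
Residual b − A·x = (-1.368, 4.652, 4.374); ∞-norm = 4.652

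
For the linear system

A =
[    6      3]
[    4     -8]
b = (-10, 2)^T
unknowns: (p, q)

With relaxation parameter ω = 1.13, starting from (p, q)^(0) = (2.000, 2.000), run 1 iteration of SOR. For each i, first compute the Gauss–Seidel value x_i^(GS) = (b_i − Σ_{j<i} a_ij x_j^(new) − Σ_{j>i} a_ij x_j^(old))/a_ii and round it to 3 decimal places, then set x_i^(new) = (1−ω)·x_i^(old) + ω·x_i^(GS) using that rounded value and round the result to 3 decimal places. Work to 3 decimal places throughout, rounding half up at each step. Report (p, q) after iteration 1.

(-3.274, -2.392)

Iteration 1:
  p: GS value = (-10 - (3)·2.000) / (6) = -2.667;  p ← (1−ω)·2.000 + ω·-2.667 = -3.274
  q: GS value = (2 - (4)·-3.274) / (-8) = -1.887;  q ← (1−ω)·2.000 + ω·-1.887 = -2.392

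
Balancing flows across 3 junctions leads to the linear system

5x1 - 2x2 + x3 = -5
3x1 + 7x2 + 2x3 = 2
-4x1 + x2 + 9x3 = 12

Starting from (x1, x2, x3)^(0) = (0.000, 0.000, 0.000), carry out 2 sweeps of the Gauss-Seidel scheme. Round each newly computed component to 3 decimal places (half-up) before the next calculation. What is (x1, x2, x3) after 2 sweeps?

Iteration 1:
  x1 = (-5 - (-2)·0.000 - (1)·0.000) / (5) = -1.000
  x2 = (2 - (3)·-1.000 - (2)·0.000) / (7) = 0.714
  x3 = (12 - (-4)·-1.000 - (1)·0.714) / (9) = 0.810
Iteration 2:
  x1 = (-5 - (-2)·0.714 - (1)·0.810) / (5) = -0.876
  x2 = (2 - (3)·-0.876 - (2)·0.810) / (7) = 0.430
  x3 = (12 - (-4)·-0.876 - (1)·0.430) / (9) = 0.896

(-0.876, 0.430, 0.896)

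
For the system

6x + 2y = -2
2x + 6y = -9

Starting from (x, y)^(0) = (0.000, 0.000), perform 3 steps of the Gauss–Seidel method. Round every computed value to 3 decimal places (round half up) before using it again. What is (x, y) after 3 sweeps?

Iteration 1:
  x = (-2 - (2)·0.000) / (6) = -0.333
  y = (-9 - (2)·-0.333) / (6) = -1.389
Iteration 2:
  x = (-2 - (2)·-1.389) / (6) = 0.130
  y = (-9 - (2)·0.130) / (6) = -1.543
Iteration 3:
  x = (-2 - (2)·-1.543) / (6) = 0.181
  y = (-9 - (2)·0.181) / (6) = -1.560

(0.181, -1.560)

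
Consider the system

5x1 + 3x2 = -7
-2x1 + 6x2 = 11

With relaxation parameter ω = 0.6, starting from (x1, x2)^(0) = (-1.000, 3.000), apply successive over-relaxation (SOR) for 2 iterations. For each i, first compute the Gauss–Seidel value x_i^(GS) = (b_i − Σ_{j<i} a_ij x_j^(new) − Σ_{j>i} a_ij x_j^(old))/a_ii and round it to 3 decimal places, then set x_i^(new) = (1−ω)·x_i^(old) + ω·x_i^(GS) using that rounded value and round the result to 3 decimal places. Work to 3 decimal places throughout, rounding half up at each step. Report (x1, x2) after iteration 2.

(-2.429, 1.349)

Iteration 1:
  x1: GS value = (-7 - (3)·3.000) / (5) = -3.200;  x1 ← (1−ω)·-1.000 + ω·-3.200 = -2.320
  x2: GS value = (11 - (-2)·-2.320) / (6) = 1.060;  x2 ← (1−ω)·3.000 + ω·1.060 = 1.836
Iteration 2:
  x1: GS value = (-7 - (3)·1.836) / (5) = -2.502;  x1 ← (1−ω)·-2.320 + ω·-2.502 = -2.429
  x2: GS value = (11 - (-2)·-2.429) / (6) = 1.024;  x2 ← (1−ω)·1.836 + ω·1.024 = 1.349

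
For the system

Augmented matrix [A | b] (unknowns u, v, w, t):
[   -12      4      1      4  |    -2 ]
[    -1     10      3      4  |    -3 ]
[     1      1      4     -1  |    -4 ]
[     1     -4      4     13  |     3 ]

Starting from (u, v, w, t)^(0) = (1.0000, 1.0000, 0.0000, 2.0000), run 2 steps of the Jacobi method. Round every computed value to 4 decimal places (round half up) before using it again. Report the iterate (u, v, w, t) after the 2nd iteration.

Iteration 1:
  u = (-2 - (4)·1.0000 - (1)·0.0000 - (4)·2.0000) / (-12) = 1.1667
  v = (-3 - (-1)·1.0000 - (3)·0.0000 - (4)·2.0000) / (10) = -1.0000
  w = (-4 - (1)·1.0000 - (1)·1.0000 - (-1)·2.0000) / (4) = -1.0000
  t = (3 - (1)·1.0000 - (-4)·1.0000 - (4)·0.0000) / (13) = 0.4615
Iteration 2:
  u = (-2 - (4)·-1.0000 - (1)·-1.0000 - (4)·0.4615) / (-12) = -0.0962
  v = (-3 - (-1)·1.1667 - (3)·-1.0000 - (4)·0.4615) / (10) = -0.0679
  w = (-4 - (1)·1.1667 - (1)·-1.0000 - (-1)·0.4615) / (4) = -0.9263
  t = (3 - (1)·1.1667 - (-4)·-1.0000 - (4)·-1.0000) / (13) = 0.1410

(-0.0962, -0.0679, -0.9263, 0.1410)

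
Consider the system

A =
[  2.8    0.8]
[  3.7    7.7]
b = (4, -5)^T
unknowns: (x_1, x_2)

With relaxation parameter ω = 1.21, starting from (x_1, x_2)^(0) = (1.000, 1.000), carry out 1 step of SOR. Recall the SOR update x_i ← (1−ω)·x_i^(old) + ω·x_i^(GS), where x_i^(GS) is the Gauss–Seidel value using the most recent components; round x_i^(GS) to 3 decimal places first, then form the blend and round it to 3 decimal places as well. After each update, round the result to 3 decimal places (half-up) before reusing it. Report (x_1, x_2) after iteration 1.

Iteration 1:
  x_1: GS value = (4 - (0.8)·1.000) / (2.8) = 1.143;  x_1 ← (1−ω)·1.000 + ω·1.143 = 1.173
  x_2: GS value = (-5 - (3.7)·1.173) / (7.7) = -1.213;  x_2 ← (1−ω)·1.000 + ω·-1.213 = -1.678

(1.173, -1.678)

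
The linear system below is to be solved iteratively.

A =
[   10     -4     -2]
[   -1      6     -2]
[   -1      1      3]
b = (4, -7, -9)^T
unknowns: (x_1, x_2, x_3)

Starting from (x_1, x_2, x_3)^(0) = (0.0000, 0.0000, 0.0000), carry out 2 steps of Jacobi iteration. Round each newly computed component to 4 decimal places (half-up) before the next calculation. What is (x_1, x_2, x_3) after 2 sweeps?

Iteration 1:
  x_1 = (4 - (-4)·0.0000 - (-2)·0.0000) / (10) = 0.4000
  x_2 = (-7 - (-1)·0.0000 - (-2)·0.0000) / (6) = -1.1667
  x_3 = (-9 - (-1)·0.0000 - (1)·0.0000) / (3) = -3.0000
Iteration 2:
  x_1 = (4 - (-4)·-1.1667 - (-2)·-3.0000) / (10) = -0.6667
  x_2 = (-7 - (-1)·0.4000 - (-2)·-3.0000) / (6) = -2.1000
  x_3 = (-9 - (-1)·0.4000 - (1)·-1.1667) / (3) = -2.4778

(-0.6667, -2.1000, -2.4778)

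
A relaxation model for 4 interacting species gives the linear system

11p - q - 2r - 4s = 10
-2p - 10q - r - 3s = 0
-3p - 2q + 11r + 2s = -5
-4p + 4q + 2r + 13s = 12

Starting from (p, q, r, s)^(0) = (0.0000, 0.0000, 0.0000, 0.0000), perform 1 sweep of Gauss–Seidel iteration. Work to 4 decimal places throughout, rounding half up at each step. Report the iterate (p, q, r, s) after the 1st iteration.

(0.9091, -0.1818, -0.2397, 1.2956)

Iteration 1:
  p = (10 - (-1)·0.0000 - (-2)·0.0000 - (-4)·0.0000) / (11) = 0.9091
  q = (0 - (-2)·0.9091 - (-1)·0.0000 - (-3)·0.0000) / (-10) = -0.1818
  r = (-5 - (-3)·0.9091 - (-2)·-0.1818 - (2)·0.0000) / (11) = -0.2397
  s = (12 - (-4)·0.9091 - (4)·-0.1818 - (2)·-0.2397) / (13) = 1.2956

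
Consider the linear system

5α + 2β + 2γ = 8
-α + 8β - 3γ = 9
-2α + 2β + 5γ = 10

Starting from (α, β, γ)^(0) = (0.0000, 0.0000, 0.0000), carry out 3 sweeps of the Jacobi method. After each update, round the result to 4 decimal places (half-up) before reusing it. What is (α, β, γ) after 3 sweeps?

Iteration 1:
  α = (8 - (2)·0.0000 - (2)·0.0000) / (5) = 1.6000
  β = (9 - (-1)·0.0000 - (-3)·0.0000) / (8) = 1.1250
  γ = (10 - (-2)·0.0000 - (2)·0.0000) / (5) = 2.0000
Iteration 2:
  α = (8 - (2)·1.1250 - (2)·2.0000) / (5) = 0.3500
  β = (9 - (-1)·1.6000 - (-3)·2.0000) / (8) = 2.0750
  γ = (10 - (-2)·1.6000 - (2)·1.1250) / (5) = 2.1900
Iteration 3:
  α = (8 - (2)·2.0750 - (2)·2.1900) / (5) = -0.1060
  β = (9 - (-1)·0.3500 - (-3)·2.1900) / (8) = 1.9900
  γ = (10 - (-2)·0.3500 - (2)·2.0750) / (5) = 1.3100

(-0.1060, 1.9900, 1.3100)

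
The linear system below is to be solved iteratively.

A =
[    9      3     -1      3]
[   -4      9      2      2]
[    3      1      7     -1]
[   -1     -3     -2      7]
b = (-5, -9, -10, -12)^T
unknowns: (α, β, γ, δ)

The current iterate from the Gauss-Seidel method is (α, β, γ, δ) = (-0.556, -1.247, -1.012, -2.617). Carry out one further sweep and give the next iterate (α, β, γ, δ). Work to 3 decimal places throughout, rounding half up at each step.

(0.620, 0.082, -2.080, -2.185)

One sweep:
  α = (-5 - (3)·-1.247 - (-1)·-1.012 - (3)·-2.617) / (9) = 0.620
  β = (-9 - (-4)·0.620 - (2)·-1.012 - (2)·-2.617) / (9) = 0.082
  γ = (-10 - (3)·0.620 - (1)·0.082 - (-1)·-2.617) / (7) = -2.080
  δ = (-12 - (-1)·0.620 - (-3)·0.082 - (-2)·-2.080) / (7) = -2.185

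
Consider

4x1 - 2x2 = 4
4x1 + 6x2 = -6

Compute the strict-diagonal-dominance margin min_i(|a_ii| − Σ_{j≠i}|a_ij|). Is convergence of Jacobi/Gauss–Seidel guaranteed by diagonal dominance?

2

row 1: |4| − (2) = 2
row 2: |6| − (4) = 2
minimum over rows = 2 → strictly diagonally dominant (convergence guaranteed)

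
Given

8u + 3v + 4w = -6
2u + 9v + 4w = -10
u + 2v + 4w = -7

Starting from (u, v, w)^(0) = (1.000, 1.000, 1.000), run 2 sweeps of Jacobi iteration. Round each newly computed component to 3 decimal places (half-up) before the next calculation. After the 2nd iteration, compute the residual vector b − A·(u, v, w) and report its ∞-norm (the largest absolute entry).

Iteration 1:
  u = (-6 - (3)·1.000 - (4)·1.000) / (8) = -1.625
  v = (-10 - (2)·1.000 - (4)·1.000) / (9) = -1.778
  w = (-7 - (1)·1.000 - (2)·1.000) / (4) = -2.500
Iteration 2:
  u = (-6 - (3)·-1.778 - (4)·-2.500) / (8) = 1.167
  v = (-10 - (2)·-1.625 - (4)·-2.500) / (9) = 0.361
  w = (-7 - (1)·-1.625 - (2)·-1.778) / (4) = -0.455
Residual b − A·x = (-14.599, -13.763, -7.069); ∞-norm = 14.599

14.599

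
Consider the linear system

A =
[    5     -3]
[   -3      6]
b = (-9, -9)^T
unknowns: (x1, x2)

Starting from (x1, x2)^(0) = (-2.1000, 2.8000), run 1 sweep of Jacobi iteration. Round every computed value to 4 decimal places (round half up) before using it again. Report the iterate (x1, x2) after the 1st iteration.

Iteration 1:
  x1 = (-9 - (-3)·2.8000) / (5) = -0.1200
  x2 = (-9 - (-3)·-2.1000) / (6) = -2.5500

(-0.1200, -2.5500)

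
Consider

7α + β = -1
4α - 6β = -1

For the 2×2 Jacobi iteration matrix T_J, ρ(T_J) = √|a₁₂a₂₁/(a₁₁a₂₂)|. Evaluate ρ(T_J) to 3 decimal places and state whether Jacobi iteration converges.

0.309

a₁₂a₂₁/(a₁₁a₂₂) = (1)·(4) / ((7)·(-6)) = -0.095238
ρ = √|-0.095238| = √0.095238 = 0.309
ρ < 1, so Jacobi converges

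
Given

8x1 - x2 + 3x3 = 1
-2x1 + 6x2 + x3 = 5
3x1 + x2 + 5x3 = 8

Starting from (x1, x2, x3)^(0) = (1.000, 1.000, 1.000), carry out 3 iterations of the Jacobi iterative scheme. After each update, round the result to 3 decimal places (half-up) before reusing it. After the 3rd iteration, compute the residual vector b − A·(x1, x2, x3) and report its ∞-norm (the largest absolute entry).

Iteration 1:
  x1 = (1 - (-1)·1.000 - (3)·1.000) / (8) = -0.125
  x2 = (5 - (-2)·1.000 - (1)·1.000) / (6) = 1.000
  x3 = (8 - (3)·1.000 - (1)·1.000) / (5) = 0.800
Iteration 2:
  x1 = (1 - (-1)·1.000 - (3)·0.800) / (8) = -0.050
  x2 = (5 - (-2)·-0.125 - (1)·0.800) / (6) = 0.658
  x3 = (8 - (3)·-0.125 - (1)·1.000) / (5) = 1.475
Iteration 3:
  x1 = (1 - (-1)·0.658 - (3)·1.475) / (8) = -0.346
  x2 = (5 - (-2)·-0.050 - (1)·1.475) / (6) = 0.571
  x3 = (8 - (3)·-0.050 - (1)·0.658) / (5) = 1.498
Residual b − A·x = (-0.155, -0.616, 0.977); ∞-norm = 0.977

0.977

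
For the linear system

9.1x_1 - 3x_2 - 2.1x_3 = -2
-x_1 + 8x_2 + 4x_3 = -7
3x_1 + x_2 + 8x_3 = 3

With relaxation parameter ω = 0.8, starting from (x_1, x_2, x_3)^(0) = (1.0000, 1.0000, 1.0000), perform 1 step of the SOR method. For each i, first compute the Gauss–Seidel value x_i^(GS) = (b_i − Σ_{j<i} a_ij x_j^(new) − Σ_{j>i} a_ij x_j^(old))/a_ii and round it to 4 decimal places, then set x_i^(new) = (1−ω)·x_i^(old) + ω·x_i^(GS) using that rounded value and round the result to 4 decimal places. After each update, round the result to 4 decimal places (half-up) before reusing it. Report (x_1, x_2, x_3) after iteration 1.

(0.4726, -0.8527, 0.4435)

Iteration 1:
  x_1: GS value = (-2 - (-3)·1.0000 - (-2.1)·1.0000) / (9.1) = 0.3407;  x_1 ← (1−ω)·1.0000 + ω·0.3407 = 0.4726
  x_2: GS value = (-7 - (-1)·0.4726 - (4)·1.0000) / (8) = -1.3159;  x_2 ← (1−ω)·1.0000 + ω·-1.3159 = -0.8527
  x_3: GS value = (3 - (3)·0.4726 - (1)·-0.8527) / (8) = 0.3044;  x_3 ← (1−ω)·1.0000 + ω·0.3044 = 0.4435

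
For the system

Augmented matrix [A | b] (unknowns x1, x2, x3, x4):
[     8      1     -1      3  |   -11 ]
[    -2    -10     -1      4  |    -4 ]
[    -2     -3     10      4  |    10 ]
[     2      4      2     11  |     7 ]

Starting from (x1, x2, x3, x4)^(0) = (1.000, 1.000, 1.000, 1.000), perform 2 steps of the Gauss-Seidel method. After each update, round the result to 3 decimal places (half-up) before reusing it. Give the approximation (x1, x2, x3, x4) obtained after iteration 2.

Iteration 1:
  x1 = (-11 - (1)·1.000 - (-1)·1.000 - (3)·1.000) / (8) = -1.750
  x2 = (-4 - (-2)·-1.750 - (-1)·1.000 - (4)·1.000) / (-10) = 1.050
  x3 = (10 - (-2)·-1.750 - (-3)·1.050 - (4)·1.000) / (10) = 0.565
  x4 = (7 - (2)·-1.750 - (4)·1.050 - (2)·0.565) / (11) = 0.470
Iteration 2:
  x1 = (-11 - (1)·1.050 - (-1)·0.565 - (3)·0.470) / (8) = -1.612
  x2 = (-4 - (-2)·-1.612 - (-1)·0.565 - (4)·0.470) / (-10) = 0.854
  x3 = (10 - (-2)·-1.612 - (-3)·0.854 - (4)·0.470) / (10) = 0.746
  x4 = (7 - (2)·-1.612 - (4)·0.854 - (2)·0.746) / (11) = 0.483

(-1.612, 0.854, 0.746, 0.483)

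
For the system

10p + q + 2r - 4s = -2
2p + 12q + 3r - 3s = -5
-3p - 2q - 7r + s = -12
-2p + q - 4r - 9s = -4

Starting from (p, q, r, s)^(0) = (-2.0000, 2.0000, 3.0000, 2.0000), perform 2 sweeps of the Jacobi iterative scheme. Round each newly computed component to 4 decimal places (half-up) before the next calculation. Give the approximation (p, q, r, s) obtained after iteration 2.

Iteration 1:
  p = (-2 - (1)·2.0000 - (2)·3.0000 - (-4)·2.0000) / (10) = -0.2000
  q = (-5 - (2)·-2.0000 - (3)·3.0000 - (-3)·2.0000) / (12) = -0.3333
  r = (-12 - (-3)·-2.0000 - (-2)·2.0000 - (1)·2.0000) / (-7) = 2.2857
  s = (-4 - (-2)·-2.0000 - (1)·2.0000 - (-4)·3.0000) / (-9) = -0.2222
Iteration 2:
  p = (-2 - (1)·-0.3333 - (2)·2.2857 - (-4)·-0.2222) / (10) = -0.7127
  q = (-5 - (2)·-0.2000 - (3)·2.2857 - (-3)·-0.2222) / (12) = -1.0103
  r = (-12 - (-3)·-0.2000 - (-2)·-0.3333 - (1)·-0.2222) / (-7) = 1.8635
  s = (-4 - (-2)·-0.2000 - (1)·-0.3333 - (-4)·2.2857) / (-9) = -0.5640

(-0.7127, -1.0103, 1.8635, -0.5640)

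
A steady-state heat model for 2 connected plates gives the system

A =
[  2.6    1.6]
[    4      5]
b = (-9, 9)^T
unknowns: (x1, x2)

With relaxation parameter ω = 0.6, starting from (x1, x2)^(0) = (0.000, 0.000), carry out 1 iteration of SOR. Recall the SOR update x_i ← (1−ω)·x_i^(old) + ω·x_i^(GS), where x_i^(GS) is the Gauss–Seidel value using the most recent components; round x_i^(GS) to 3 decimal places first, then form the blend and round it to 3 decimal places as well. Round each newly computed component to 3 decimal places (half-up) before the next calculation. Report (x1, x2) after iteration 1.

(-2.077, 2.077)

Iteration 1:
  x1: GS value = (-9 - (1.6)·0.000) / (2.6) = -3.462;  x1 ← (1−ω)·0.000 + ω·-3.462 = -2.077
  x2: GS value = (9 - (4)·-2.077) / (5) = 3.462;  x2 ← (1−ω)·0.000 + ω·3.462 = 2.077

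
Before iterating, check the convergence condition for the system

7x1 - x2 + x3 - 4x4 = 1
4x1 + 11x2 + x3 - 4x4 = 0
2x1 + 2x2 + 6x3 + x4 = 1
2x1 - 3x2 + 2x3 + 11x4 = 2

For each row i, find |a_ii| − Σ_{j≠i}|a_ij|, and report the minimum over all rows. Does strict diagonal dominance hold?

1

row 1: |7| − (1+1+4) = 1
row 2: |11| − (4+1+4) = 2
row 3: |6| − (2+2+1) = 1
row 4: |11| − (2+3+2) = 4
minimum over rows = 1 → strictly diagonally dominant (convergence guaranteed)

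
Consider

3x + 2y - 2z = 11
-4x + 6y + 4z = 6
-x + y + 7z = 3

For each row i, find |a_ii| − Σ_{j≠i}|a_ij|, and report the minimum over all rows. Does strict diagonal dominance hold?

row 1: |3| − (2+2) = -1
row 2: |6| − (4+4) = -2
row 3: |7| − (1+1) = 5
minimum over rows = -2 → not strictly diagonally dominant

-2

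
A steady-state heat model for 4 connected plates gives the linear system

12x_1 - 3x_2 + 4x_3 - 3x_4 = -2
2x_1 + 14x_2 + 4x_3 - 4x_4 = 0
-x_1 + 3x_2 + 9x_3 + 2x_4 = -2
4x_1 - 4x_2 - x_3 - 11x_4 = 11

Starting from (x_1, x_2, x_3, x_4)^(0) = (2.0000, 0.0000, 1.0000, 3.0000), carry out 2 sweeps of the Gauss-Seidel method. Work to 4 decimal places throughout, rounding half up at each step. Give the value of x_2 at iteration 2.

-0.0001

Iteration 1:
  x_1 = (-2 - (-3)·0.0000 - (4)·1.0000 - (-3)·3.0000) / (12) = 0.2500
  x_2 = (0 - (2)·0.2500 - (4)·1.0000 - (-4)·3.0000) / (14) = 0.5357
  x_3 = (-2 - (-1)·0.2500 - (3)·0.5357 - (2)·3.0000) / (9) = -1.0397
  x_4 = (11 - (4)·0.2500 - (-4)·0.5357 - (-1)·-1.0397) / (-11) = -1.0094
Iteration 2:
  x_1 = (-2 - (-3)·0.5357 - (4)·-1.0397 - (-3)·-1.0094) / (12) = 0.0615
  x_2 = (0 - (2)·0.0615 - (4)·-1.0397 - (-4)·-1.0094) / (14) = -0.0001
  x_3 = (-2 - (-1)·0.0615 - (3)·-0.0001 - (2)·-1.0094) / (9) = 0.0090
  x_4 = (11 - (4)·0.0615 - (-4)·-0.0001 - (-1)·0.0090) / (-11) = -0.9784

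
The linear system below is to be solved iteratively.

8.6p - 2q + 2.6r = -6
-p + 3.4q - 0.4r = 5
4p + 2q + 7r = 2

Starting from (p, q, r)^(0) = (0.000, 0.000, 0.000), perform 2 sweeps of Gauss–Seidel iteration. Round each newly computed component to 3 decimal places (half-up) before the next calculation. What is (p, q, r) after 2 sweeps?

Iteration 1:
  p = (-6 - (-2)·0.000 - (2.6)·0.000) / (8.6) = -0.698
  q = (5 - (-1)·-0.698 - (-0.4)·0.000) / (3.4) = 1.265
  r = (2 - (4)·-0.698 - (2)·1.265) / (7) = 0.323
Iteration 2:
  p = (-6 - (-2)·1.265 - (2.6)·0.323) / (8.6) = -0.501
  q = (5 - (-1)·-0.501 - (-0.4)·0.323) / (3.4) = 1.361
  r = (2 - (4)·-0.501 - (2)·1.361) / (7) = 0.183

(-0.501, 1.361, 0.183)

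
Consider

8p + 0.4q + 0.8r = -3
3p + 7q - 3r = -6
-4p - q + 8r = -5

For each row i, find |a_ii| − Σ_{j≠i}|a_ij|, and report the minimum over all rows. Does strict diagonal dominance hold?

1

row 1: |8| − (0.4+0.8) = 6.8
row 2: |7| − (3+3) = 1
row 3: |8| − (4+1) = 3
minimum over rows = 1 → strictly diagonally dominant (convergence guaranteed)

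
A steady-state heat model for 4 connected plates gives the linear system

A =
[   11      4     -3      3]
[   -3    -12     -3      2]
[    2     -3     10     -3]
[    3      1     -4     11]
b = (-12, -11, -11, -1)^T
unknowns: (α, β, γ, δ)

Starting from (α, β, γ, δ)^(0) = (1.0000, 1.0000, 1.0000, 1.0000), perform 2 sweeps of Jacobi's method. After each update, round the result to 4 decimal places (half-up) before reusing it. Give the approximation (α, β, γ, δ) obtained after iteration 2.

Iteration 1:
  α = (-12 - (4)·1.0000 - (-3)·1.0000 - (3)·1.0000) / (11) = -1.4545
  β = (-11 - (-3)·1.0000 - (-3)·1.0000 - (2)·1.0000) / (-12) = 0.5833
  γ = (-11 - (2)·1.0000 - (-3)·1.0000 - (-3)·1.0000) / (10) = -0.7000
  δ = (-1 - (3)·1.0000 - (1)·1.0000 - (-4)·1.0000) / (11) = -0.0909
Iteration 2:
  α = (-12 - (4)·0.5833 - (-3)·-0.7000 - (3)·-0.0909) / (11) = -1.4691
  β = (-11 - (-3)·-1.4545 - (-3)·-0.7000 - (2)·-0.0909) / (-12) = 1.4401
  γ = (-11 - (2)·-1.4545 - (-3)·0.5833 - (-3)·-0.0909) / (10) = -0.6614
  δ = (-1 - (3)·-1.4545 - (1)·0.5833 - (-4)·-0.7000) / (11) = -0.0018

(-1.4691, 1.4401, -0.6614, -0.0018)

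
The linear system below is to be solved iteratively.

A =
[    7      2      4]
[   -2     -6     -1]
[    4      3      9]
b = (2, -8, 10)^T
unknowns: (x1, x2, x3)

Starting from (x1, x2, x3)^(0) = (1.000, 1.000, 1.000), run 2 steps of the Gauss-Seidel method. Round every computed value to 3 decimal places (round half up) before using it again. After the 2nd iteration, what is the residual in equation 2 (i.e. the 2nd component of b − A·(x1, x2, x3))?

Iteration 1:
  x1 = (2 - (2)·1.000 - (4)·1.000) / (7) = -0.571
  x2 = (-8 - (-2)·-0.571 - (-1)·1.000) / (-6) = 1.357
  x3 = (10 - (4)·-0.571 - (3)·1.357) / (9) = 0.913
Iteration 2:
  x1 = (2 - (2)·1.357 - (4)·0.913) / (7) = -0.624
  x2 = (-8 - (-2)·-0.624 - (-1)·0.913) / (-6) = 1.389
  x3 = (10 - (4)·-0.624 - (3)·1.389) / (9) = 0.925
Residual b − A·x = (-0.110, 0.011, 0.004)

0.011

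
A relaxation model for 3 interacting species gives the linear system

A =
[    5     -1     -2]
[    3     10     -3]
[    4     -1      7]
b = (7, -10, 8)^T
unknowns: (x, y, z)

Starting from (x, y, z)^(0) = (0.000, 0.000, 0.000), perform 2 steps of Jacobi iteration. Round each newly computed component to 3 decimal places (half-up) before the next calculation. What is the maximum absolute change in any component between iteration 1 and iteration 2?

Iteration 1:
  x = (7 - (-1)·0.000 - (-2)·0.000) / (5) = 1.400
  y = (-10 - (3)·0.000 - (-3)·0.000) / (10) = -1.000
  z = (8 - (4)·0.000 - (-1)·0.000) / (7) = 1.143
Iteration 2:
  x = (7 - (-1)·-1.000 - (-2)·1.143) / (5) = 1.657
  y = (-10 - (3)·1.400 - (-3)·1.143) / (10) = -1.077
  z = (8 - (4)·1.400 - (-1)·-1.000) / (7) = 0.200
Change: (0.257, -0.077, -0.943) → max |·| = 0.943

0.943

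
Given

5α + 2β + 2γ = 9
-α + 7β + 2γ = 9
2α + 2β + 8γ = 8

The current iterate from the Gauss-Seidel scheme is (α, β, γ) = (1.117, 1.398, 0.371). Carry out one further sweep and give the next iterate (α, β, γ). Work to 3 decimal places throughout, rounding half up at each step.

One sweep:
  α = (9 - (2)·1.398 - (2)·0.371) / (5) = 1.092
  β = (9 - (-1)·1.092 - (2)·0.371) / (7) = 1.336
  γ = (8 - (2)·1.092 - (2)·1.336) / (8) = 0.393

(1.092, 1.336, 0.393)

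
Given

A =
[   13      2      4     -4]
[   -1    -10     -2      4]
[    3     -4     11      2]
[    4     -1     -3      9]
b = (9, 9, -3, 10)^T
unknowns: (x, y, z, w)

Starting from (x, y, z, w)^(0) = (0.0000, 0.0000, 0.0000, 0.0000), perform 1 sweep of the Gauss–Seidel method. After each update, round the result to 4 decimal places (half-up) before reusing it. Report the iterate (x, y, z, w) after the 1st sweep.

(0.6923, -0.9692, -0.8140, 0.4244)

Iteration 1:
  x = (9 - (2)·0.0000 - (4)·0.0000 - (-4)·0.0000) / (13) = 0.6923
  y = (9 - (-1)·0.6923 - (-2)·0.0000 - (4)·0.0000) / (-10) = -0.9692
  z = (-3 - (3)·0.6923 - (-4)·-0.9692 - (2)·0.0000) / (11) = -0.8140
  w = (10 - (4)·0.6923 - (-1)·-0.9692 - (-3)·-0.8140) / (9) = 0.4244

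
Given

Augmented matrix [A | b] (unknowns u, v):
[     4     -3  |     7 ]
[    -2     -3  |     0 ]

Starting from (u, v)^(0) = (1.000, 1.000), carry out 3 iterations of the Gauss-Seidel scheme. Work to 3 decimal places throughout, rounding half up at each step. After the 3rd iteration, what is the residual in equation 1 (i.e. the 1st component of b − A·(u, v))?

-2.000

Iteration 1:
  u = (7 - (-3)·1.000) / (4) = 2.500
  v = (0 - (-2)·2.500) / (-3) = -1.667
Iteration 2:
  u = (7 - (-3)·-1.667) / (4) = 0.500
  v = (0 - (-2)·0.500) / (-3) = -0.333
Iteration 3:
  u = (7 - (-3)·-0.333) / (4) = 1.500
  v = (0 - (-2)·1.500) / (-3) = -1.000
Residual b − A·x = (-2.000, 0.000)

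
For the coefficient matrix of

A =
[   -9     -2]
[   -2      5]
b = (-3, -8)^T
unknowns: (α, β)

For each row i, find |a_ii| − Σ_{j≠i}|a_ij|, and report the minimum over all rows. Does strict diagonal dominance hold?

row 1: |-9| − (2) = 7
row 2: |5| − (2) = 3
minimum over rows = 3 → strictly diagonally dominant (convergence guaranteed)

3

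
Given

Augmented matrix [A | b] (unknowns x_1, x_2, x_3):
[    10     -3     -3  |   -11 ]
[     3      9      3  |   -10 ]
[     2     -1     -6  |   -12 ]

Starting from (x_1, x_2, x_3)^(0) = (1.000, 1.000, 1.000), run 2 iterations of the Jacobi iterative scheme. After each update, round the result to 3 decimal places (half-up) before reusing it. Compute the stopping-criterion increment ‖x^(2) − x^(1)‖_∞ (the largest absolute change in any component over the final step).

Iteration 1:
  x_1 = (-11 - (-3)·1.000 - (-3)·1.000) / (10) = -0.500
  x_2 = (-10 - (3)·1.000 - (3)·1.000) / (9) = -1.778
  x_3 = (-12 - (2)·1.000 - (-1)·1.000) / (-6) = 2.167
Iteration 2:
  x_1 = (-11 - (-3)·-1.778 - (-3)·2.167) / (10) = -0.983
  x_2 = (-10 - (3)·-0.500 - (3)·2.167) / (9) = -1.667
  x_3 = (-12 - (2)·-0.500 - (-1)·-1.778) / (-6) = 2.130
Change: (-0.483, 0.111, -0.037) → max |·| = 0.483

0.483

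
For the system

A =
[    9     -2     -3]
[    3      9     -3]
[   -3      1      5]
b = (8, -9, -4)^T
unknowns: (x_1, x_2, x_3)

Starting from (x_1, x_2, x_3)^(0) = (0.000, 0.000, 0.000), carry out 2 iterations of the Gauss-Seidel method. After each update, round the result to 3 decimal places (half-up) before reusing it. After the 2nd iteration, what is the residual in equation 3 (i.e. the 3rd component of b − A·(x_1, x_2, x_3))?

Iteration 1:
  x_1 = (8 - (-2)·0.000 - (-3)·0.000) / (9) = 0.889
  x_2 = (-9 - (3)·0.889 - (-3)·0.000) / (9) = -1.296
  x_3 = (-4 - (-3)·0.889 - (1)·-1.296) / (5) = -0.007
Iteration 2:
  x_1 = (8 - (-2)·-1.296 - (-3)·-0.007) / (9) = 0.599
  x_2 = (-9 - (3)·0.599 - (-3)·-0.007) / (9) = -1.202
  x_3 = (-4 - (-3)·0.599 - (1)·-1.202) / (5) = -0.200
Residual b − A·x = (-0.395, -0.579, -0.001)

-0.001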